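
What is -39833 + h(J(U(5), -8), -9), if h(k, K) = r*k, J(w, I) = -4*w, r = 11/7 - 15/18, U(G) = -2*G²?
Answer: -833393/21 ≈ -39685.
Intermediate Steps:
r = 31/42 (r = 11*(⅐) - 15*1/18 = 11/7 - ⅚ = 31/42 ≈ 0.73810)
h(k, K) = 31*k/42
-39833 + h(J(U(5), -8), -9) = -39833 + 31*(-(-8)*5²)/42 = -39833 + 31*(-(-8)*25)/42 = -39833 + 31*(-4*(-50))/42 = -39833 + (31/42)*200 = -39833 + 3100/21 = -833393/21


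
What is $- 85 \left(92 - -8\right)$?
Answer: $-8500$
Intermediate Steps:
$- 85 \left(92 - -8\right) = - 85 \left(92 + 8\right) = \left(-85\right) 100 = -8500$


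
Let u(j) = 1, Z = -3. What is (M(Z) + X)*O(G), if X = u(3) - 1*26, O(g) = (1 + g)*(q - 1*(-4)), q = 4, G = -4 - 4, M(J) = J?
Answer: 1568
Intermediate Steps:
G = -8
O(g) = 8 + 8*g (O(g) = (1 + g)*(4 - 1*(-4)) = (1 + g)*(4 + 4) = (1 + g)*8 = 8 + 8*g)
X = -25 (X = 1 - 1*26 = 1 - 26 = -25)
(M(Z) + X)*O(G) = (-3 - 25)*(8 + 8*(-8)) = -28*(8 - 64) = -28*(-56) = 1568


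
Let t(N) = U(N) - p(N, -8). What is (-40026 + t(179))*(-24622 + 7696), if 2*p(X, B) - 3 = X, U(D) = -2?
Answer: 679054194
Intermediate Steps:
p(X, B) = 3/2 + X/2
t(N) = -7/2 - N/2 (t(N) = -2 - (3/2 + N/2) = -2 + (-3/2 - N/2) = -7/2 - N/2)
(-40026 + t(179))*(-24622 + 7696) = (-40026 + (-7/2 - ½*179))*(-24622 + 7696) = (-40026 + (-7/2 - 179/2))*(-16926) = (-40026 - 93)*(-16926) = -40119*(-16926) = 679054194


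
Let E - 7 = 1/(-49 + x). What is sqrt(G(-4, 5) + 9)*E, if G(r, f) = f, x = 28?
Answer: 146*sqrt(14)/21 ≈ 26.013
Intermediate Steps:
E = 146/21 (E = 7 + 1/(-49 + 28) = 7 + 1/(-21) = 7 - 1/21 = 146/21 ≈ 6.9524)
sqrt(G(-4, 5) + 9)*E = sqrt(5 + 9)*(146/21) = sqrt(14)*(146/21) = 146*sqrt(14)/21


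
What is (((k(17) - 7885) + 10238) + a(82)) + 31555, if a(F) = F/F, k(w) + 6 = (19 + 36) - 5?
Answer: 33953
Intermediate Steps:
k(w) = 44 (k(w) = -6 + ((19 + 36) - 5) = -6 + (55 - 5) = -6 + 50 = 44)
a(F) = 1
(((k(17) - 7885) + 10238) + a(82)) + 31555 = (((44 - 7885) + 10238) + 1) + 31555 = ((-7841 + 10238) + 1) + 31555 = (2397 + 1) + 31555 = 2398 + 31555 = 33953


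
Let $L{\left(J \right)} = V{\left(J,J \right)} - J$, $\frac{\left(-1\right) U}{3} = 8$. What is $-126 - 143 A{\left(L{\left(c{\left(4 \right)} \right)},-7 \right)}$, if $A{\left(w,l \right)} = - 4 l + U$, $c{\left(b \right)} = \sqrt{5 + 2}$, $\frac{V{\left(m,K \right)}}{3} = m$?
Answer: $-698$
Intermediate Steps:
$U = -24$ ($U = \left(-3\right) 8 = -24$)
$V{\left(m,K \right)} = 3 m$
$c{\left(b \right)} = \sqrt{7}$
$L{\left(J \right)} = 2 J$ ($L{\left(J \right)} = 3 J - J = 2 J$)
$A{\left(w,l \right)} = -24 - 4 l$ ($A{\left(w,l \right)} = - 4 l - 24 = -24 - 4 l$)
$-126 - 143 A{\left(L{\left(c{\left(4 \right)} \right)},-7 \right)} = -126 - 143 \left(-24 - -28\right) = -126 - 143 \left(-24 + 28\right) = -126 - 572 = -698$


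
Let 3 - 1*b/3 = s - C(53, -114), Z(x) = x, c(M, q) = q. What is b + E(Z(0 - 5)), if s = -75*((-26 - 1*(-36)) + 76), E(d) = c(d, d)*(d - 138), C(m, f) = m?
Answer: 20233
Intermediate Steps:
E(d) = d*(-138 + d) (E(d) = d*(d - 138) = d*(-138 + d))
s = -6450 (s = -75*((-26 + 36) + 76) = -75*(10 + 76) = -75*86 = -6450)
b = 19518 (b = 9 - 3*(-6450 - 1*53) = 9 - 3*(-6450 - 53) = 9 - 3*(-6503) = 9 + 19509 = 19518)
b + E(Z(0 - 5)) = 19518 + (0 - 5)*(-138 + (0 - 5)) = 19518 - 5*(-138 - 5) = 19518 - 5*(-143) = 19518 + 715 = 20233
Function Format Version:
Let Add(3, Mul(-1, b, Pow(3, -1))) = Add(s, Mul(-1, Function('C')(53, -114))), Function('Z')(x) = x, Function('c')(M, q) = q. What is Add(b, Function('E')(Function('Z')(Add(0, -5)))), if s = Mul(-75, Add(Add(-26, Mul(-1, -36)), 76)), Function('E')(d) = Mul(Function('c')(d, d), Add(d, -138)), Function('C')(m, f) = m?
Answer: 20233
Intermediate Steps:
Function('E')(d) = Mul(d, Add(-138, d)) (Function('E')(d) = Mul(d, Add(d, -138)) = Mul(d, Add(-138, d)))
s = -6450 (s = Mul(-75, Add(Add(-26, 36), 76)) = Mul(-75, Add(10, 76)) = Mul(-75, 86) = -6450)
b = 19518 (b = Add(9, Mul(-3, Add(-6450, Mul(-1, 53)))) = Add(9, Mul(-3, Add(-6450, -53))) = Add(9, Mul(-3, -6503)) = Add(9, 19509) = 19518)
Add(b, Function('E')(Function('Z')(Add(0, -5)))) = Add(19518, Mul(Add(0, -5), Add(-138, Add(0, -5)))) = Add(19518, Mul(-5, Add(-138, -5))) = Add(19518, Mul(-5, -143)) = Add(19518, 715) = 20233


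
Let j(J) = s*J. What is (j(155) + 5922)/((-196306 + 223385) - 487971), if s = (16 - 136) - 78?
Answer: 6192/115223 ≈ 0.053739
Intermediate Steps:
s = -198 (s = -120 - 78 = -198)
j(J) = -198*J
(j(155) + 5922)/((-196306 + 223385) - 487971) = (-198*155 + 5922)/((-196306 + 223385) - 487971) = (-30690 + 5922)/(27079 - 487971) = -24768/(-460892) = -24768*(-1/460892) = 6192/115223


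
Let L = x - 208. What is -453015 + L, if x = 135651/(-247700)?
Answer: -112263472751/247700 ≈ -4.5322e+5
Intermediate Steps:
x = -135651/247700 (x = 135651*(-1/247700) = -135651/247700 ≈ -0.54764)
L = -51657251/247700 (L = -135651/247700 - 208 = -51657251/247700 ≈ -208.55)
-453015 + L = -453015 - 51657251/247700 = -112263472751/247700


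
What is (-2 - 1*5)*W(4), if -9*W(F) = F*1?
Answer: 28/9 ≈ 3.1111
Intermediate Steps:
W(F) = -F/9
(-2 - 1*5)*W(4) = (-2 - 1*5)*(-⅑*4) = (-2 - 5)*(-4/9) = -7*(-4/9) = 28/9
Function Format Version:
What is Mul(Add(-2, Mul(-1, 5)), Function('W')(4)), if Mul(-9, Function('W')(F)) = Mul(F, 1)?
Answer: Rational(28, 9) ≈ 3.1111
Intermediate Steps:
Function('W')(F) = Mul(Rational(-1, 9), F) (Function('W')(F) = Mul(Rational(-1, 9), Mul(F, 1)) = Mul(Rational(-1, 9), F))
Mul(Add(-2, Mul(-1, 5)), Function('W')(4)) = Mul(Add(-2, Mul(-1, 5)), Mul(Rational(-1, 9), 4)) = Mul(Add(-2, -5), Rational(-4, 9)) = Mul(-7, Rational(-4, 9)) = Rational(28, 9)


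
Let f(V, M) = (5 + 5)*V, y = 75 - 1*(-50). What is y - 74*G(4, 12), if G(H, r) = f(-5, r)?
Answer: 3825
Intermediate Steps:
y = 125 (y = 75 + 50 = 125)
f(V, M) = 10*V
G(H, r) = -50 (G(H, r) = 10*(-5) = -50)
y - 74*G(4, 12) = 125 - 74*(-50) = 125 + 3700 = 3825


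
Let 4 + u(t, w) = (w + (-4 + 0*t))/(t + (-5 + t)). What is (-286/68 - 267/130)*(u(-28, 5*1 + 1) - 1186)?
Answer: 38624528/5185 ≈ 7449.3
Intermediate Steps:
u(t, w) = -4 + (-4 + w)/(-5 + 2*t) (u(t, w) = -4 + (w + (-4 + 0*t))/(t + (-5 + t)) = -4 + (w + (-4 + 0))/(-5 + 2*t) = -4 + (w - 4)/(-5 + 2*t) = -4 + (-4 + w)/(-5 + 2*t))
(-286/68 - 267/130)*(u(-28, 5*1 + 1) - 1186) = (-286/68 - 267/130)*((16 + (5*1 + 1) - 8*(-28))/(-5 + 2*(-28)) - 1186) = (-286*1/68 - 267*1/130)*((16 + (5 + 1) + 224)/(-5 - 56) - 1186) = (-143/34 - 267/130)*((16 + 6 + 224)/(-61) - 1186) = -6917*(-1/61*246 - 1186)/1105 = -6917*(-246/61 - 1186)/1105 = -6917/1105*(-72592/61) = 38624528/5185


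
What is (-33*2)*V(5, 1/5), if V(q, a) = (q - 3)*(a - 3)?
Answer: 1848/5 ≈ 369.60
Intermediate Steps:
V(q, a) = (-3 + a)*(-3 + q) (V(q, a) = (-3 + q)*(-3 + a) = (-3 + a)*(-3 + q))
(-33*2)*V(5, 1/5) = (-33*2)*(9 - 3/5 - 3*5 + 5/5) = -66*(9 - 3*1/5 - 15 + (1/5)*5) = -66*(9 - 3/5 - 15 + 1) = -66*(-28/5) = 1848/5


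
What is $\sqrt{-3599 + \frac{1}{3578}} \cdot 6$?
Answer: $\frac{3 i \sqrt{46074696738}}{1789} \approx 359.95 i$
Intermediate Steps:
$\sqrt{-3599 + \frac{1}{3578}} \cdot 6 = \sqrt{- \frac{12877221}{3578}} \cdot 6 = \frac{i \sqrt{46074696738}}{3578} \cdot 6 = \frac{3 i \sqrt{46074696738}}{1789}$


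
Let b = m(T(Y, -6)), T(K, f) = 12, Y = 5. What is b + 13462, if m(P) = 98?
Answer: 13560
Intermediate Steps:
b = 98
b + 13462 = 98 + 13462 = 13560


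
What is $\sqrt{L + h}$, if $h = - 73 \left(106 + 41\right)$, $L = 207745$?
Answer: $\sqrt{197014} \approx 443.86$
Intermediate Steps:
$h = -10731$ ($h = \left(-73\right) 147 = -10731$)
$\sqrt{L + h} = \sqrt{207745 - 10731} = \sqrt{197014}$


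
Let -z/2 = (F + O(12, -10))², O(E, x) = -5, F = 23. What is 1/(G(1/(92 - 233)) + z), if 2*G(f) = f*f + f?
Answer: -19881/12882958 ≈ -0.0015432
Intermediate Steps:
G(f) = f/2 + f²/2 (G(f) = (f*f + f)/2 = (f² + f)/2 = (f + f²)/2 = f/2 + f²/2)
z = -648 (z = -2*(23 - 5)² = -2*18² = -2*324 = -648)
1/(G(1/(92 - 233)) + z) = 1/((1 + 1/(92 - 233))/(2*(92 - 233)) - 648) = 1/((½)*(1 + 1/(-141))/(-141) - 648) = 1/((½)*(-1/141)*(1 - 1/141) - 648) = 1/((½)*(-1/141)*(140/141) - 648) = 1/(-70/19881 - 648) = 1/(-12882958/19881) = -19881/12882958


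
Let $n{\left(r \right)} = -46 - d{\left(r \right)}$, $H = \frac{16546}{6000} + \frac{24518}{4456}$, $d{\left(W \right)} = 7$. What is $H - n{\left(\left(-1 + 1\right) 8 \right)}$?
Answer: $\frac{102365311}{1671000} \approx 61.26$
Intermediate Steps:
$H = \frac{13802311}{1671000}$ ($H = 16546 \cdot \frac{1}{6000} + 24518 \cdot \frac{1}{4456} = \frac{8273}{3000} + \frac{12259}{2228} = \frac{13802311}{1671000} \approx 8.2599$)
$n{\left(r \right)} = -53$ ($n{\left(r \right)} = -46 - 7 = -53$)
$H - n{\left(\left(-1 + 1\right) 8 \right)} = \frac{13802311}{1671000} - -53 = \frac{13802311}{1671000} + 53 = \frac{102365311}{1671000}$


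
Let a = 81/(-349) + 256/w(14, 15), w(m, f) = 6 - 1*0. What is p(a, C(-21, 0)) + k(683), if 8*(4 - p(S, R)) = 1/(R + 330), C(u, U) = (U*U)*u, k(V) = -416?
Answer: -1087681/2640 ≈ -412.00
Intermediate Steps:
C(u, U) = u*U**2 (C(u, U) = U**2*u = u*U**2)
w(m, f) = 6 (w(m, f) = 6 + 0 = 6)
a = 44429/1047 (a = 81/(-349) + 256/6 = 81*(-1/349) + 256*(1/6) = -81/349 + 128/3 = 44429/1047 ≈ 42.435)
p(S, R) = 4 - 1/(8*(330 + R)) (p(S, R) = 4 - 1/(8*(R + 330)) = 4 - 1/(8*(330 + R)))
p(a, C(-21, 0)) + k(683) = (10559 + 32*(-21*0**2))/(8*(330 - 21*0**2)) - 416 = (10559 + 32*(-21*0))/(8*(330 - 21*0)) - 416 = (10559 + 32*0)/(8*(330 + 0)) - 416 = (1/8)*(10559 + 0)/330 - 416 = (1/8)*(1/330)*10559 - 416 = 10559/2640 - 416 = -1087681/2640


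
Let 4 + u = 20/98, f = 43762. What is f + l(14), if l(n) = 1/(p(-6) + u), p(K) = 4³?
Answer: 129097949/2950 ≈ 43762.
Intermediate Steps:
u = -186/49 (u = -4 + 20/98 = -4 + 20*(1/98) = -4 + 10/49 = -186/49 ≈ -3.7959)
p(K) = 64
l(n) = 49/2950 (l(n) = 1/(64 - 186/49) = 1/(2950/49) = 49/2950)
f + l(14) = 43762 + 49/2950 = 129097949/2950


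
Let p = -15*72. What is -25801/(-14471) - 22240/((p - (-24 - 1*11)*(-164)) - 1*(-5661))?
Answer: 351738399/16771889 ≈ 20.972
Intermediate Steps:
p = -1080
-25801/(-14471) - 22240/((p - (-24 - 1*11)*(-164)) - 1*(-5661)) = -25801/(-14471) - 22240/((-1080 - (-24 - 1*11)*(-164)) - 1*(-5661)) = -25801*(-1/14471) - 22240/((-1080 - (-24 - 11)*(-164)) + 5661) = 25801/14471 - 22240/((-1080 - (-35)*(-164)) + 5661) = 25801/14471 - 22240/((-1080 - 1*5740) + 5661) = 25801/14471 - 22240/((-1080 - 5740) + 5661) = 25801/14471 - 22240/(-6820 + 5661) = 25801/14471 - 22240/(-1159) = 25801/14471 - 22240*(-1/1159) = 25801/14471 + 22240/1159 = 351738399/16771889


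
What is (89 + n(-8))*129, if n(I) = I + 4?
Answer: 10965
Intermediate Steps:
n(I) = 4 + I
(89 + n(-8))*129 = (89 + (4 - 8))*129 = (89 - 4)*129 = 85*129 = 10965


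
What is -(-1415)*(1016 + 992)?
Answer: 2841320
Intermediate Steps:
-(-1415)*(1016 + 992) = -(-1415)*2008 = -1*(-2841320) = 2841320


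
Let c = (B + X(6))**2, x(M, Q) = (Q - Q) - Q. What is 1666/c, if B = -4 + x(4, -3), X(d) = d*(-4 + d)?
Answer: 1666/121 ≈ 13.769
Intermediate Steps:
x(M, Q) = -Q (x(M, Q) = 0 - Q = -Q)
B = -1 (B = -4 - 1*(-3) = -4 + 3 = -1)
c = 121 (c = (-1 + 6*(-4 + 6))**2 = (-1 + 6*2)**2 = (-1 + 12)**2 = 11**2 = 121)
1666/c = 1666/121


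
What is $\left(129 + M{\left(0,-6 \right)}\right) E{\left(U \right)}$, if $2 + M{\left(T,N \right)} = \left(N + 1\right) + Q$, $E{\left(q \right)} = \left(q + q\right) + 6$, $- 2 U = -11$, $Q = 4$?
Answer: $2142$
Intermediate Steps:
$U = \frac{11}{2}$ ($U = \left(- \frac{1}{2}\right) \left(-11\right) = \frac{11}{2} \approx 5.5$)
$E{\left(q \right)} = 6 + 2 q$ ($E{\left(q \right)} = 2 q + 6 = 6 + 2 q$)
$M{\left(T,N \right)} = 3 + N$ ($M{\left(T,N \right)} = -2 + \left(\left(N + 1\right) + 4\right) = -2 + \left(\left(1 + N\right) + 4\right) = -2 + \left(5 + N\right) = 3 + N$)
$\left(129 + M{\left(0,-6 \right)}\right) E{\left(U \right)} = \left(129 + \left(3 - 6\right)\right) \left(6 + 2 \cdot \frac{11}{2}\right) = \left(129 - 3\right) \left(6 + 11\right) = 126 \cdot 17 = 2142$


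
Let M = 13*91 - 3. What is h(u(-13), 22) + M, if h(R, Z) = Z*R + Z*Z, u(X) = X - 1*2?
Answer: 1334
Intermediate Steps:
M = 1180 (M = 1183 - 3 = 1180)
u(X) = -2 + X (u(X) = X - 2 = -2 + X)
h(R, Z) = Z² + R*Z (h(R, Z) = R*Z + Z² = Z² + R*Z)
h(u(-13), 22) + M = 22*((-2 - 13) + 22) + 1180 = 22*(-15 + 22) + 1180 = 22*7 + 1180 = 154 + 1180 = 1334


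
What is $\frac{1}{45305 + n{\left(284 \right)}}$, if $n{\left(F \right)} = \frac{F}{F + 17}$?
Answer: $\frac{301}{13637089} \approx 2.2072 \cdot 10^{-5}$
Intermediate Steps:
$n{\left(F \right)} = \frac{F}{17 + F}$
$\frac{1}{45305 + n{\left(284 \right)}} = \frac{1}{45305 + \frac{284}{17 + 284}} = \frac{1}{45305 + \frac{284}{301}} = \frac{1}{\frac{13637089}{301}} = \frac{301}{13637089}$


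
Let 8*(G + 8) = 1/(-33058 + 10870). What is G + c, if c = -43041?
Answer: -7641369697/177504 ≈ -43049.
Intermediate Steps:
G = -1420033/177504 (G = -8 + 1/(8*(-33058 + 10870)) = -8 + (⅛)/(-22188) = -8 + (⅛)*(-1/22188) = -8 - 1/177504 = -1420033/177504 ≈ -8.0000)
G + c = -1420033/177504 - 43041 = -7641369697/177504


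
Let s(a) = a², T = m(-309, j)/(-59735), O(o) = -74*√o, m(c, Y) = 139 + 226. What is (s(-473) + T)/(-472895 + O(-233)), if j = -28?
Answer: -421332151229850/890573014159517 + 65931293820*I*√233/890573014159517 ≈ -0.4731 + 0.0011301*I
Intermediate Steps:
m(c, Y) = 365
T = -73/11947 (T = 365/(-59735) = 365*(-1/59735) = -73/11947 ≈ -0.0061103)
(s(-473) + T)/(-472895 + O(-233)) = ((-473)² - 73/11947)/(-472895 - 74*I*√233) = (223729 - 73/11947)/(-472895 - 74*I*√233) = 2672890290/(11947*(-472895 - 74*I*√233))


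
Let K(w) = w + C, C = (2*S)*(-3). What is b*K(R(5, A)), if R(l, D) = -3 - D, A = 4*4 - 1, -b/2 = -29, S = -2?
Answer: -348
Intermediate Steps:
b = 58 (b = -2*(-29) = 58)
C = 12 (C = (2*(-2))*(-3) = -4*(-3) = 12)
A = 15 (A = 16 - 1 = 15)
K(w) = 12 + w (K(w) = w + 12 = 12 + w)
b*K(R(5, A)) = 58*(12 + (-3 - 1*15)) = 58*(12 + (-3 - 15)) = 58*(12 - 18) = 58*(-6) = -348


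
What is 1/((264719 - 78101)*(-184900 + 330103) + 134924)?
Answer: 1/27097628378 ≈ 3.6904e-11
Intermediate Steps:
1/((264719 - 78101)*(-184900 + 330103) + 134924) = 1/(186618*145203 + 134924) = 1/(27097493454 + 134924) = 1/27097628378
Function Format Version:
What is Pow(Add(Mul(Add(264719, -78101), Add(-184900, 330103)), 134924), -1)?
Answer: Rational(1, 27097628378) ≈ 3.6904e-11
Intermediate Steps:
Pow(Add(Mul(Add(264719, -78101), Add(-184900, 330103)), 134924), -1) = Pow(Add(Mul(186618, 145203), 134924), -1) = Pow(Add(27097493454, 134924), -1) = Pow(27097628378, -1) = Rational(1, 27097628378)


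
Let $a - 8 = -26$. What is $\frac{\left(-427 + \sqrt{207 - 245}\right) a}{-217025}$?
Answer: $- \frac{7686}{217025} + \frac{18 i \sqrt{38}}{217025} \approx -0.035415 + 0.00051127 i$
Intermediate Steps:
$a = -18$ ($a = 8 - 26 = -18$)
$\frac{\left(-427 + \sqrt{207 - 245}\right) a}{-217025} = \frac{\left(-427 + \sqrt{207 - 245}\right) \left(-18\right)}{-217025} = \left(-427 + \sqrt{-38}\right) \left(-18\right) \left(- \frac{1}{217025}\right) = \left(-427 + i \sqrt{38}\right) \left(-18\right) \left(- \frac{1}{217025}\right) = \left(7686 - 18 i \sqrt{38}\right) \left(- \frac{1}{217025}\right) = - \frac{7686}{217025} + \frac{18 i \sqrt{38}}{217025}$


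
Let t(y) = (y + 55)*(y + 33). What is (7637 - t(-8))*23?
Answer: 148626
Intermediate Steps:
t(y) = (33 + y)*(55 + y) (t(y) = (55 + y)*(33 + y) = (33 + y)*(55 + y))
(7637 - t(-8))*23 = (7637 - (1815 + (-8)**2 + 88*(-8)))*23 = (7637 - (1815 + 64 - 704))*23 = (7637 - 1*1175)*23 = (7637 - 1175)*23 = 6462*23 = 148626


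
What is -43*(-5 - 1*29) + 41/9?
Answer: 13199/9 ≈ 1466.6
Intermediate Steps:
-43*(-5 - 1*29) + 41/9 = -43*(-5 - 29) + 41*(⅑) = -43*(-34) + 41/9 = 1462 + 41/9 = 13199/9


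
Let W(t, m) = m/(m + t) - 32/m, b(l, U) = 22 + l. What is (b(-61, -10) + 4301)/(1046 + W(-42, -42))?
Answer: 179004/43985 ≈ 4.0697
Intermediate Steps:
W(t, m) = -32/m + m/(m + t)
(b(-61, -10) + 4301)/(1046 + W(-42, -42)) = ((22 - 61) + 4301)/(1046 + ((-42)² - 32*(-42) - 32*(-42))/((-42)*(-42 - 42))) = (-39 + 4301)/(1046 - 1/42*(1764 + 1344 + 1344)/(-84)) = 4262/(1046 - 1/42*(-1/84)*4452) = 4262/(1046 + 53/42) = 4262/(43985/42) = 4262*(42/43985) = 179004/43985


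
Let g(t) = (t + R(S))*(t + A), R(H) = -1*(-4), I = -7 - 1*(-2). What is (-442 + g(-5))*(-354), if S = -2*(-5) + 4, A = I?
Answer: 152928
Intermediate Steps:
I = -5 (I = -7 + 2 = -5)
A = -5
S = 14 (S = 10 + 4 = 14)
R(H) = 4
g(t) = (-5 + t)*(4 + t) (g(t) = (t + 4)*(t - 5) = (4 + t)*(-5 + t) = (-5 + t)*(4 + t))
(-442 + g(-5))*(-354) = (-442 + (-20 + (-5)² - 1*(-5)))*(-354) = (-442 + (-20 + 25 + 5))*(-354) = (-442 + 10)*(-354) = -432*(-354) = 152928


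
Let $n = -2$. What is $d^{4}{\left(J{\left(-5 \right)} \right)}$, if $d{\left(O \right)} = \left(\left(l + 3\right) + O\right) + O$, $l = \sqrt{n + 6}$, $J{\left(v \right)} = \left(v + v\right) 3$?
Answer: $9150625$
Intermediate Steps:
$J{\left(v \right)} = 6 v$ ($J{\left(v \right)} = 2 v 3 = 6 v$)
$l = 2$ ($l = \sqrt{-2 + 6} = \sqrt{4} = 2$)
$d{\left(O \right)} = 5 + 2 O$ ($d{\left(O \right)} = \left(\left(2 + 3\right) + O\right) + O = \left(5 + O\right) + O = 5 + 2 O$)
$d^{4}{\left(J{\left(-5 \right)} \right)} = \left(5 + 2 \cdot 6 \left(-5\right)\right)^{4} = \left(5 + 2 \left(-30\right)\right)^{4} = \left(5 - 60\right)^{4} = \left(-55\right)^{4} = 9150625$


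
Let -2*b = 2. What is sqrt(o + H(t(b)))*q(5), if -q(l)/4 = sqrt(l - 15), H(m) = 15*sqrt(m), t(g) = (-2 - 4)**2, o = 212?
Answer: -8*I*sqrt(755) ≈ -219.82*I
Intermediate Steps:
b = -1 (b = -1/2*2 = -1)
t(g) = 36 (t(g) = (-6)**2 = 36)
q(l) = -4*sqrt(-15 + l) (q(l) = -4*sqrt(l - 15) = -4*sqrt(-15 + l))
sqrt(o + H(t(b)))*q(5) = sqrt(212 + 15*sqrt(36))*(-4*sqrt(-15 + 5)) = sqrt(212 + 15*6)*(-4*I*sqrt(10)) = sqrt(212 + 90)*(-4*I*sqrt(10)) = sqrt(302)*(-4*I*sqrt(10)) = -8*I*sqrt(755)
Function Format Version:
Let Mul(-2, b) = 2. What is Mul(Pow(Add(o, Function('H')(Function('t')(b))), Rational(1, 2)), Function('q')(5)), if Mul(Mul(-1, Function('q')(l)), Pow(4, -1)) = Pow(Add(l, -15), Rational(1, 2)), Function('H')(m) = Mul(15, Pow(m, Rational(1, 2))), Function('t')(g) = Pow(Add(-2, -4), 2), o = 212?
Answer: Mul(-8, I, Pow(755, Rational(1, 2))) ≈ Mul(-219.82, I)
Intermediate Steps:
b = -1 (b = Mul(Rational(-1, 2), 2) = -1)
Function('t')(g) = 36 (Function('t')(g) = Pow(-6, 2) = 36)
Function('q')(l) = Mul(-4, Pow(Add(-15, l), Rational(1, 2))) (Function('q')(l) = Mul(-4, Pow(Add(l, -15), Rational(1, 2))) = Mul(-4, Pow(Add(-15, l), Rational(1, 2))))
Mul(Pow(Add(o, Function('H')(Function('t')(b))), Rational(1, 2)), Function('q')(5)) = Mul(Pow(Add(212, Mul(15, Pow(36, Rational(1, 2)))), Rational(1, 2)), Mul(-4, Pow(Add(-15, 5), Rational(1, 2)))) = Mul(Pow(Add(212, Mul(15, 6)), Rational(1, 2)), Mul(-4, Pow(-10, Rational(1, 2)))) = Mul(Pow(Add(212, 90), Rational(1, 2)), Mul(-4, Mul(I, Pow(10, Rational(1, 2))))) = Mul(Pow(302, Rational(1, 2)), Mul(-4, I, Pow(10, Rational(1, 2)))) = Mul(-8, I, Pow(755, Rational(1, 2)))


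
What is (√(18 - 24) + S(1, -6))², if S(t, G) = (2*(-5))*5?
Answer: (50 - I*√6)² ≈ 2494.0 - 244.95*I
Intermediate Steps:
S(t, G) = -50 (S(t, G) = -10*5 = -50)
(√(18 - 24) + S(1, -6))² = (√(18 - 24) - 50)² = (√(-6) - 50)² = (I*√6 - 50)² = (-50 + I*√6)²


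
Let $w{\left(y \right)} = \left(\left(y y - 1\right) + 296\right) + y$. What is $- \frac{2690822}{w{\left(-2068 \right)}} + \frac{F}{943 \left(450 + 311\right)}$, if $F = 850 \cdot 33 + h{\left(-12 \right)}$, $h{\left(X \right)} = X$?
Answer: $- \frac{1811137483768}{3067731399173} \approx -0.59038$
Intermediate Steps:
$w{\left(y \right)} = 295 + y + y^{2}$ ($w{\left(y \right)} = \left(\left(y^{2} - 1\right) + 296\right) + y = \left(\left(-1 + y^{2}\right) + 296\right) + y = \left(295 + y^{2}\right) + y = 295 + y + y^{2}$)
$F = 28038$ ($F = 850 \cdot 33 - 12 = 28050 - 12 = 28038$)
$- \frac{2690822}{w{\left(-2068 \right)}} + \frac{F}{943 \left(450 + 311\right)} = - \frac{2690822}{295 - 2068 + \left(-2068\right)^{2}} + \frac{28038}{943 \left(450 + 311\right)} = - \frac{2690822}{295 - 2068 + 4276624} + \frac{28038}{943 \cdot 761} = - \frac{2690822}{4274851} + \frac{28038}{717623} = - \frac{1811137483768}{3067731399173}$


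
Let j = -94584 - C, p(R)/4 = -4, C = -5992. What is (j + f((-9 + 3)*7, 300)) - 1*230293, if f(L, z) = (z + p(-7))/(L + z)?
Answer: -41136023/129 ≈ -3.1888e+5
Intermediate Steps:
p(R) = -16 (p(R) = 4*(-4) = -16)
f(L, z) = (-16 + z)/(L + z) (f(L, z) = (z - 16)/(L + z) = (-16 + z)/(L + z))
j = -88592 (j = -94584 - 1*(-5992) = -94584 + 5992 = -88592)
(j + f((-9 + 3)*7, 300)) - 1*230293 = (-88592 + (-16 + 300)/((-9 + 3)*7 + 300)) - 1*230293 = (-88592 + 284/(-6*7 + 300)) - 230293 = (-88592 + 284/(-42 + 300)) - 230293 = (-88592 + 284/258) - 230293 = (-88592 + (1/258)*284) - 230293 = (-88592 + 142/129) - 230293 = -11428226/129 - 230293 = -41136023/129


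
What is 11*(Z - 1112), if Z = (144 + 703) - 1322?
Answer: -17457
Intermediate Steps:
Z = -475 (Z = 847 - 1322 = -475)
11*(Z - 1112) = 11*(-475 - 1112) = 11*(-1587) = -17457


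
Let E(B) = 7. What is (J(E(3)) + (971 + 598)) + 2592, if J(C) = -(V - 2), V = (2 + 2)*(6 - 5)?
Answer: 4159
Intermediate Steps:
V = 4 (V = 4*1 = 4)
J(C) = -2 (J(C) = -(4 - 2) = -1*2 = -2)
(J(E(3)) + (971 + 598)) + 2592 = (-2 + (971 + 598)) + 2592 = (-2 + 1569) + 2592 = 1567 + 2592 = 4159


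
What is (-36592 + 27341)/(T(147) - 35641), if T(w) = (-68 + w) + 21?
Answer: 841/3231 ≈ 0.26029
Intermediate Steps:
T(w) = -47 + w
(-36592 + 27341)/(T(147) - 35641) = (-36592 + 27341)/((-47 + 147) - 35641) = -9251/(100 - 35641) = -9251/(-35541) = -9251*(-1/35541) = 841/3231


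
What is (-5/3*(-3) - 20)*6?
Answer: -90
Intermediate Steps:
(-5/3*(-3) - 20)*6 = (5 - 20)*6 = -15*6 = -90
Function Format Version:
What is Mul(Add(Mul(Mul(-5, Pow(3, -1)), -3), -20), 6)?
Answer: -90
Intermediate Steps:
Mul(Add(Mul(Mul(-5, Pow(3, -1)), -3), -20), 6) = Mul(Add(Mul(Mul(-5, Rational(1, 3)), -3), -20), 6) = Mul(Add(Mul(Rational(-5, 3), -3), -20), 6) = Mul(Add(5, -20), 6) = Mul(-15, 6) = -90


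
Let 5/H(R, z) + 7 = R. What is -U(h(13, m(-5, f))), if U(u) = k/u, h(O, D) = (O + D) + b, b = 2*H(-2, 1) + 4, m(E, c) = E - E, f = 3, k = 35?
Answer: -315/143 ≈ -2.2028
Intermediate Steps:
H(R, z) = 5/(-7 + R)
m(E, c) = 0
b = 26/9 (b = 2*(5/(-7 - 2)) + 4 = 2*(5/(-9)) + 4 = 2*(5*(-⅑)) + 4 = 2*(-5/9) + 4 = -10/9 + 4 = 26/9 ≈ 2.8889)
h(O, D) = 26/9 + D + O (h(O, D) = (O + D) + 26/9 = (D + O) + 26/9 = 26/9 + D + O)
U(u) = 35/u
-U(h(13, m(-5, f))) = -35/(26/9 + 0 + 13) = -35/143/9 = -35*9/143 = -1*315/143 = -315/143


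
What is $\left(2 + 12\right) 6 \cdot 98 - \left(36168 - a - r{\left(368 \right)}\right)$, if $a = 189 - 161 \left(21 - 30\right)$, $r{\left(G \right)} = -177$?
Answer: $-26475$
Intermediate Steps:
$a = 1638$ ($a = 189 - 161 \left(21 - 30\right) = 189 - -1449 = 189 + 1449 = 1638$)
$\left(2 + 12\right) 6 \cdot 98 - \left(36168 - a - r{\left(368 \right)}\right) = \left(2 + 12\right) 6 \cdot 98 + \left(\left(1638 - 177\right) - 36168\right) = 14 \cdot 6 \cdot 98 + \left(1461 - 36168\right) = 84 \cdot 98 - 34707 = 8232 - 34707 = -26475$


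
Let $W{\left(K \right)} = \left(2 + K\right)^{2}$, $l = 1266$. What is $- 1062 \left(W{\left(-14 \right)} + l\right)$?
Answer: $-1497420$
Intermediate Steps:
$- 1062 \left(W{\left(-14 \right)} + l\right) = - 1062 \left(\left(2 - 14\right)^{2} + 1266\right) = - 1062 \left(\left(-12\right)^{2} + 1266\right) = - 1062 \left(144 + 1266\right) = \left(-1062\right) 1410 = -1497420$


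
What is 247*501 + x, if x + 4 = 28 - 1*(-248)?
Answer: 124019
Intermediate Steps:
x = 272 (x = -4 + (28 - 1*(-248)) = -4 + (28 + 248) = -4 + 276 = 272)
247*501 + x = 247*501 + 272 = 123747 + 272 = 124019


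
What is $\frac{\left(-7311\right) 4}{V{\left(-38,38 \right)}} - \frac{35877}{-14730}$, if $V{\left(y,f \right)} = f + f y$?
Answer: $\frac{80201197}{3451730} \approx 23.235$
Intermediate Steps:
$\frac{\left(-7311\right) 4}{V{\left(-38,38 \right)}} - \frac{35877}{-14730} = \frac{\left(-7311\right) 4}{38 \left(1 - 38\right)} - \frac{35877}{-14730} = - \frac{29244}{38 \left(-37\right)} - - \frac{11959}{4910} = - \frac{29244}{-1406} + \frac{11959}{4910} = \left(-29244\right) \left(- \frac{1}{1406}\right) + \frac{11959}{4910} = \frac{14622}{703} + \frac{11959}{4910} = \frac{80201197}{3451730}$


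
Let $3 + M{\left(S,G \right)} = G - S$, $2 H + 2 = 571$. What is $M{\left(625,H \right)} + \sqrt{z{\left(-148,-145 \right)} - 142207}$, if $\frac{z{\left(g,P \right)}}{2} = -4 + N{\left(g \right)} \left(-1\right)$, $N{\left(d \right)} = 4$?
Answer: $- \frac{687}{2} + i \sqrt{142223} \approx -343.5 + 377.12 i$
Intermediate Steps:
$H = \frac{569}{2}$ ($H = -1 + \frac{1}{2} \cdot 571 = -1 + \frac{571}{2} = \frac{569}{2} \approx 284.5$)
$M{\left(S,G \right)} = -3 + G - S$ ($M{\left(S,G \right)} = -3 + \left(G - S\right) = -3 + G - S$)
$z{\left(g,P \right)} = -16$ ($z{\left(g,P \right)} = 2 \left(-4 + 4 \left(-1\right)\right) = 2 \left(-4 - 4\right) = 2 \left(-8\right) = -16$)
$M{\left(625,H \right)} + \sqrt{z{\left(-148,-145 \right)} - 142207} = \left(-3 + \frac{569}{2} - 625\right) + \sqrt{-16 - 142207} = \left(-3 + \frac{569}{2} - 625\right) + \sqrt{-142223} = - \frac{687}{2} + i \sqrt{142223}$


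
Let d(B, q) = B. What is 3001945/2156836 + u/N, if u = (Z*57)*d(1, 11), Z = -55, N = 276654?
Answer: 137289735195/99449551124 ≈ 1.3805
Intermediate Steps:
u = -3135 (u = -55*57*1 = -3135*1 = -3135)
3001945/2156836 + u/N = 3001945/2156836 - 3135/276654 = 3001945*(1/2156836) - 3135*1/276654 = 3001945/2156836 - 1045/92218 = 137289735195/99449551124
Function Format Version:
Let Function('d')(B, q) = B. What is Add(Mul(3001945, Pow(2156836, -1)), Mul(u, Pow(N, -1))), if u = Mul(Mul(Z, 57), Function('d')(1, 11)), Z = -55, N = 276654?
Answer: Rational(137289735195, 99449551124) ≈ 1.3805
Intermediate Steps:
u = -3135 (u = Mul(Mul(-55, 57), 1) = Mul(-3135, 1) = -3135)
Add(Mul(3001945, Pow(2156836, -1)), Mul(u, Pow(N, -1))) = Add(Mul(3001945, Pow(2156836, -1)), Mul(-3135, Pow(276654, -1))) = Add(Mul(3001945, Rational(1, 2156836)), Mul(-3135, Rational(1, 276654))) = Add(Rational(3001945, 2156836), Rational(-1045, 92218)) = Rational(137289735195, 99449551124)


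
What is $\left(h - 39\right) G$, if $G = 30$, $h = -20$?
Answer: $-1770$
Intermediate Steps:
$\left(h - 39\right) G = \left(-20 - 39\right) 30 = \left(-59\right) 30 = -1770$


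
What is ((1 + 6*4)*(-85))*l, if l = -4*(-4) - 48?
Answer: 68000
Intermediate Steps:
l = -32 (l = 16 - 48 = -32)
((1 + 6*4)*(-85))*l = ((1 + 6*4)*(-85))*(-32) = ((1 + 24)*(-85))*(-32) = (25*(-85))*(-32) = -2125*(-32) = 68000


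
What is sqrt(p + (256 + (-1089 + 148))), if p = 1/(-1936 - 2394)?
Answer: I*sqrt(12843000830)/4330 ≈ 26.173*I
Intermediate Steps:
p = -1/4330 (p = 1/(-4330) = -1/4330 ≈ -0.00023095)
sqrt(p + (256 + (-1089 + 148))) = sqrt(-1/4330 + (256 + (-1089 + 148))) = sqrt(-1/4330 + (256 - 941)) = sqrt(-1/4330 - 685) = sqrt(-2966051/4330) = I*sqrt(12843000830)/4330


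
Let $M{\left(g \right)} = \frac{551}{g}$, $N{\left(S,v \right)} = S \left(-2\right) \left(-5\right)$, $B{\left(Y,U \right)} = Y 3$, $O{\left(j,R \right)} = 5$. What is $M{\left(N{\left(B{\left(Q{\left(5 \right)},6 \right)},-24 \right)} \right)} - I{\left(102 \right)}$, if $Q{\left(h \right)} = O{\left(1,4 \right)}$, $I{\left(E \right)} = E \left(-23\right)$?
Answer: $\frac{352451}{150} \approx 2349.7$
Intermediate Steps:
$I{\left(E \right)} = - 23 E$
$Q{\left(h \right)} = 5$
$B{\left(Y,U \right)} = 3 Y$
$N{\left(S,v \right)} = 10 S$ ($N{\left(S,v \right)} = - 2 S \left(-5\right) = 10 S$)
$M{\left(N{\left(B{\left(Q{\left(5 \right)},6 \right)},-24 \right)} \right)} - I{\left(102 \right)} = \frac{551}{10 \cdot 3 \cdot 5} - \left(-23\right) 102 = \frac{551}{10 \cdot 15} - -2346 = \frac{551}{150} + 2346 = \frac{352451}{150}$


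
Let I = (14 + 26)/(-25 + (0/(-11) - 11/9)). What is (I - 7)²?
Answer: 253009/3481 ≈ 72.683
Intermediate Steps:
I = -90/59 (I = 40/(-25 + (0*(-1/11) - 11*⅑)) = 40/(-25 + (0 - 11/9)) = 40/(-25 - 11/9) = 40/(-236/9) = 40*(-9/236) = -90/59 ≈ -1.5254)
(I - 7)² = (-90/59 - 7)² = (-503/59)² = 253009/3481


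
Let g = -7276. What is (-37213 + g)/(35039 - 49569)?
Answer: 44489/14530 ≈ 3.0619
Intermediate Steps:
(-37213 + g)/(35039 - 49569) = (-37213 - 7276)/(35039 - 49569) = -44489/(-14530) = -44489*(-1/14530) = 44489/14530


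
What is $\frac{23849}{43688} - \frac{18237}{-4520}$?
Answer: $\frac{56533471}{12341860} \approx 4.5806$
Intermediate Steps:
$\frac{23849}{43688} - \frac{18237}{-4520} = 23849 \cdot \frac{1}{43688} - - \frac{18237}{4520} = \frac{23849}{43688} + \frac{18237}{4520} = \frac{56533471}{12341860}$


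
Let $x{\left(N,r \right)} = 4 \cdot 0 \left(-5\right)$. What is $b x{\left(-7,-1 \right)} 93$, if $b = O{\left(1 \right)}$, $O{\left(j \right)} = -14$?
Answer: $0$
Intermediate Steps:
$x{\left(N,r \right)} = 0$ ($x{\left(N,r \right)} = 0 \left(-5\right) = 0$)
$b = -14$
$b x{\left(-7,-1 \right)} 93 = \left(-14\right) 0 \cdot 93 = 0 \cdot 93 = 0$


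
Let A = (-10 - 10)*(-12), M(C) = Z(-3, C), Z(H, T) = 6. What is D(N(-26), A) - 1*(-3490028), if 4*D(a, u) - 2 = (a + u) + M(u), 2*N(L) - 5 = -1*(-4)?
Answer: 27920729/8 ≈ 3.4901e+6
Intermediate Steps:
N(L) = 9/2 (N(L) = 5/2 + (-1*(-4))/2 = 5/2 + (1/2)*4 = 5/2 + 2 = 9/2)
M(C) = 6
A = 240 (A = -20*(-12) = 240)
D(a, u) = 2 + a/4 + u/4 (D(a, u) = 1/2 + ((a + u) + 6)/4 = 1/2 + (6 + a + u)/4 = 1/2 + (3/2 + a/4 + u/4) = 2 + a/4 + u/4)
D(N(-26), A) - 1*(-3490028) = (2 + (1/4)*(9/2) + (1/4)*240) - 1*(-3490028) = (2 + 9/8 + 60) + 3490028 = 505/8 + 3490028 = 27920729/8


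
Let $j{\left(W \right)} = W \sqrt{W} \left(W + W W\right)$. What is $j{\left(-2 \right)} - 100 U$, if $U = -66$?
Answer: $6600 - 4 i \sqrt{2} \approx 6600.0 - 5.6569 i$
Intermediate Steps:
$j{\left(W \right)} = W^{\frac{3}{2}} \left(W + W^{2}\right)$
$j{\left(-2 \right)} - 100 U = \left(-2\right)^{\frac{5}{2}} \left(1 - 2\right) - -6600 = 4 i \sqrt{2} \left(-1\right) + 6600 = - 4 i \sqrt{2} + 6600 = 6600 - 4 i \sqrt{2}$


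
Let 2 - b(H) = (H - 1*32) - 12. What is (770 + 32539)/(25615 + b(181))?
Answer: 33309/25480 ≈ 1.3073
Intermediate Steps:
b(H) = 46 - H (b(H) = 2 - ((H - 1*32) - 12) = 2 - ((H - 32) - 12) = 2 - ((-32 + H) - 12) = 2 - (-44 + H) = 2 + (44 - H) = 46 - H)
(770 + 32539)/(25615 + b(181)) = (770 + 32539)/(25615 + (46 - 1*181)) = 33309/(25615 + (46 - 181)) = 33309/(25615 - 135) = 33309/25480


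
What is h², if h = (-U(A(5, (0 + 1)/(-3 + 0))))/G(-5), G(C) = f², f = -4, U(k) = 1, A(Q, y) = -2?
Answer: 1/256 ≈ 0.0039063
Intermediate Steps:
G(C) = 16 (G(C) = (-4)² = 16)
h = -1/16 (h = -1*1/16 = -1/16 ≈ -0.062500)
h² = (-1/16)² = 1/256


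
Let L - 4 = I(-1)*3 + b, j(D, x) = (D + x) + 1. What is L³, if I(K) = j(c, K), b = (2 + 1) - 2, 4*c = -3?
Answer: 1331/64 ≈ 20.797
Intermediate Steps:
c = -¾ (c = (¼)*(-3) = -¾ ≈ -0.75000)
b = 1 (b = 3 - 2 = 1)
j(D, x) = 1 + D + x
I(K) = ¼ + K (I(K) = 1 - ¾ + K = ¼ + K)
L = 11/4 (L = 4 + ((¼ - 1)*3 + 1) = 4 + (-¾*3 + 1) = 4 + (-9/4 + 1) = 4 - 5/4 = 11/4 ≈ 2.7500)
L³ = (11/4)³ = 1331/64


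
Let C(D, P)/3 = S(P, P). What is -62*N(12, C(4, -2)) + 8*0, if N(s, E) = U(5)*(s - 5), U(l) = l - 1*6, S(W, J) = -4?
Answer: 434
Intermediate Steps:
U(l) = -6 + l (U(l) = l - 6 = -6 + l)
C(D, P) = -12 (C(D, P) = 3*(-4) = -12)
N(s, E) = 5 - s (N(s, E) = (-6 + 5)*(s - 5) = -(-5 + s) = 5 - s)
-62*N(12, C(4, -2)) + 8*0 = -62*(5 - 1*12) + 8*0 = -62*(5 - 12) + 0 = -62*(-7) + 0 = 434 + 0 = 434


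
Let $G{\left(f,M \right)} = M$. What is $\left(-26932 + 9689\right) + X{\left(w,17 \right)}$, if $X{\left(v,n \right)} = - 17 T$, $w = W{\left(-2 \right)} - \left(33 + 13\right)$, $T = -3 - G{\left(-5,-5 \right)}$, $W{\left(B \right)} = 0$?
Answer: $-17277$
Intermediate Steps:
$T = 2$ ($T = -3 - -5 = -3 + 5 = 2$)
$w = -46$ ($w = 0 - \left(33 + 13\right) = 0 - 46 = -46$)
$X{\left(v,n \right)} = -34$ ($X{\left(v,n \right)} = \left(-17\right) 2 = -34$)
$\left(-26932 + 9689\right) + X{\left(w,17 \right)} = \left(-26932 + 9689\right) - 34 = -17243 - 34 = -17277$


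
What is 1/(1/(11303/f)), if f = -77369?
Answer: -11303/77369 ≈ -0.14609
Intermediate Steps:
1/(1/(11303/f)) = 1/(1/(11303/(-77369))) = 1/(1/(11303*(-1/77369))) = 1/(1/(-11303/77369)) = 1/(-77369/11303) = -11303/77369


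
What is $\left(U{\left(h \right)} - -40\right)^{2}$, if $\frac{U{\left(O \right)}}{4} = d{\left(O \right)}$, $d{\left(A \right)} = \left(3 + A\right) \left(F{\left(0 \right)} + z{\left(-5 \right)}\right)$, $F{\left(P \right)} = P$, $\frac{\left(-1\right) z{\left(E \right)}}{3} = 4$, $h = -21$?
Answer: $817216$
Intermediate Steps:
$z{\left(E \right)} = -12$ ($z{\left(E \right)} = \left(-3\right) 4 = -12$)
$d{\left(A \right)} = -36 - 12 A$ ($d{\left(A \right)} = \left(3 + A\right) \left(0 - 12\right) = \left(3 + A\right) \left(-12\right) = -36 - 12 A$)
$U{\left(O \right)} = -144 - 48 O$ ($U{\left(O \right)} = 4 \left(-36 - 12 O\right) = -144 - 48 O$)
$\left(U{\left(h \right)} - -40\right)^{2} = \left(\left(-144 - -1008\right) - -40\right)^{2} = \left(\left(-144 + 1008\right) + 40\right)^{2} = \left(864 + 40\right)^{2} = 904^{2} = 817216$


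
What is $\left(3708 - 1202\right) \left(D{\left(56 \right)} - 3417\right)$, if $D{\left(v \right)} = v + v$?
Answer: $-8282330$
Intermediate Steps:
$D{\left(v \right)} = 2 v$
$\left(3708 - 1202\right) \left(D{\left(56 \right)} - 3417\right) = \left(3708 - 1202\right) \left(2 \cdot 56 - 3417\right) = 2506 \left(112 - 3417\right) = 2506 \left(-3305\right) = -8282330$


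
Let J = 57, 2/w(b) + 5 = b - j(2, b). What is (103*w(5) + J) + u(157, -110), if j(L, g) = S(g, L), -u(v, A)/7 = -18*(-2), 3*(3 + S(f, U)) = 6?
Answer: 11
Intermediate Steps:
S(f, U) = -1 (S(f, U) = -3 + (⅓)*6 = -3 + 2 = -1)
u(v, A) = -252 (u(v, A) = -(-126)*(-2) = -7*36 = -252)
j(L, g) = -1
w(b) = 2/(-4 + b) (w(b) = 2/(-5 + (b - 1*(-1))) = 2/(-5 + (b + 1)) = 2/(-5 + (1 + b)) = 2/(-4 + b))
(103*w(5) + J) + u(157, -110) = (103*(2/(-4 + 5)) + 57) - 252 = (103*(2/1) + 57) - 252 = (103*(2*1) + 57) - 252 = (103*2 + 57) - 252 = (206 + 57) - 252 = 263 - 252 = 11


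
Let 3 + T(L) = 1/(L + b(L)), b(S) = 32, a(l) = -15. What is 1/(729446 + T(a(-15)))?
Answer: 17/12400532 ≈ 1.3709e-6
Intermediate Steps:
T(L) = -3 + 1/(32 + L) (T(L) = -3 + 1/(L + 32) = -3 + 1/(32 + L))
1/(729446 + T(a(-15))) = 1/(729446 + (-95 - 3*(-15))/(32 - 15)) = 1/(729446 + (-95 + 45)/17) = 1/(729446 + (1/17)*(-50)) = 1/(729446 - 50/17) = 1/(12400532/17) = 17/12400532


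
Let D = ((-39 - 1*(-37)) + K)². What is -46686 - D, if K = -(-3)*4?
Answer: -46786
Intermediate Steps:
K = 12 (K = -3*(-4) = 12)
D = 100 (D = ((-39 - 1*(-37)) + 12)² = ((-39 + 37) + 12)² = (-2 + 12)² = 10² = 100)
-46686 - D = -46686 - 1*100 = -46686 - 100 = -46786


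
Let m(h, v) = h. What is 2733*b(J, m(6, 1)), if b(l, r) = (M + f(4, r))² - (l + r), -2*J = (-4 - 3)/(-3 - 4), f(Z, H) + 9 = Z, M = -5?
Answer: 516537/2 ≈ 2.5827e+5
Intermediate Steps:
f(Z, H) = -9 + Z
J = -½ (J = -(-4 - 3)/(2*(-3 - 4)) = -(-7)/(2*(-7)) = -(-7)*(-1)/(2*7) = -½*1 = -½ ≈ -0.50000)
b(l, r) = 100 - l - r (b(l, r) = (-5 + (-9 + 4))² - (l + r) = (-5 - 5)² + (-l - r) = (-10)² + (-l - r) = 100 + (-l - r) = 100 - l - r)
2733*b(J, m(6, 1)) = 2733*(100 - 1*(-½) - 1*6) = 2733*(100 + ½ - 6) = 2733*(189/2) = 516537/2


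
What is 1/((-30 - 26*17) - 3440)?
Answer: -1/3912 ≈ -0.00025562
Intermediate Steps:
1/((-30 - 26*17) - 3440) = 1/((-30 - 442) - 3440) = 1/(-472 - 3440) = 1/(-3912) = -1/3912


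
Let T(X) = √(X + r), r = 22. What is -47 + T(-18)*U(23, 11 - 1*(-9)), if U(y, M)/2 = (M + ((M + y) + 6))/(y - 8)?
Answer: -143/5 ≈ -28.600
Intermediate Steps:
T(X) = √(22 + X) (T(X) = √(X + 22) = √(22 + X))
U(y, M) = 2*(6 + y + 2*M)/(-8 + y) (U(y, M) = 2*((M + ((M + y) + 6))/(y - 8)) = 2*((M + (6 + M + y))/(-8 + y)) = 2*((6 + y + 2*M)/(-8 + y)) = 2*(6 + y + 2*M)/(-8 + y))
-47 + T(-18)*U(23, 11 - 1*(-9)) = -47 + √(22 - 18)*(2*(6 + 23 + 2*(11 - 1*(-9)))/(-8 + 23)) = -47 + √4*(2*(6 + 23 + 2*(11 + 9))/15) = -47 + 2*(2*(1/15)*(6 + 23 + 2*20)) = -47 + 2*(2*(1/15)*(6 + 23 + 40)) = -47 + 2*(2*(1/15)*69) = -47 + 2*(46/5) = -47 + 92/5 = -143/5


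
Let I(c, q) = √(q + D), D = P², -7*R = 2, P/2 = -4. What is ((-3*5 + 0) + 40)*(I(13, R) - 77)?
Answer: -1925 + 25*√3122/7 ≈ -1725.4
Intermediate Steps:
P = -8 (P = 2*(-4) = -8)
R = -2/7 (R = -⅐*2 = -2/7 ≈ -0.28571)
D = 64 (D = (-8)² = 64)
I(c, q) = √(64 + q) (I(c, q) = √(q + 64) = √(64 + q))
((-3*5 + 0) + 40)*(I(13, R) - 77) = ((-3*5 + 0) + 40)*(√(64 - 2/7) - 77) = ((-15 + 0) + 40)*(√(446/7) - 77) = (-15 + 40)*(√3122/7 - 77) = 25*(-77 + √3122/7) = -1925 + 25*√3122/7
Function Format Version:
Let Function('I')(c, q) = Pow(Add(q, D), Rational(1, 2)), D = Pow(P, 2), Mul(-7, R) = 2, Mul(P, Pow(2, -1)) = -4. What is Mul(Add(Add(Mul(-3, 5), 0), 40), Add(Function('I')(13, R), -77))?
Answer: Add(-1925, Mul(Rational(25, 7), Pow(3122, Rational(1, 2)))) ≈ -1725.4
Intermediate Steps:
P = -8 (P = Mul(2, -4) = -8)
R = Rational(-2, 7) (R = Mul(Rational(-1, 7), 2) = Rational(-2, 7) ≈ -0.28571)
D = 64 (D = Pow(-8, 2) = 64)
Function('I')(c, q) = Pow(Add(64, q), Rational(1, 2)) (Function('I')(c, q) = Pow(Add(q, 64), Rational(1, 2)) = Pow(Add(64, q), Rational(1, 2)))
Mul(Add(Add(Mul(-3, 5), 0), 40), Add(Function('I')(13, R), -77)) = Mul(Add(Add(Mul(-3, 5), 0), 40), Add(Pow(Add(64, Rational(-2, 7)), Rational(1, 2)), -77)) = Mul(Add(Add(-15, 0), 40), Add(Pow(Rational(446, 7), Rational(1, 2)), -77)) = Mul(Add(-15, 40), Add(Mul(Rational(1, 7), Pow(3122, Rational(1, 2))), -77)) = Mul(25, Add(-77, Mul(Rational(1, 7), Pow(3122, Rational(1, 2))))) = Add(-1925, Mul(Rational(25, 7), Pow(3122, Rational(1, 2))))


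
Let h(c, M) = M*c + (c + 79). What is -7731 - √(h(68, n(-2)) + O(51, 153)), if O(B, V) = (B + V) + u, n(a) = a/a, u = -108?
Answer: -7731 - √311 ≈ -7748.6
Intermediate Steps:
n(a) = 1
O(B, V) = -108 + B + V (O(B, V) = (B + V) - 108 = -108 + B + V)
h(c, M) = 79 + c + M*c (h(c, M) = M*c + (79 + c) = 79 + c + M*c)
-7731 - √(h(68, n(-2)) + O(51, 153)) = -7731 - √((79 + 68 + 1*68) + (-108 + 51 + 153)) = -7731 - √((79 + 68 + 68) + 96) = -7731 - √(215 + 96) = -7731 - √311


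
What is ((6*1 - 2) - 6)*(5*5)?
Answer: -50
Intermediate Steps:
((6*1 - 2) - 6)*(5*5) = ((6 - 2) - 6)*25 = (4 - 6)*25 = -2*25 = -50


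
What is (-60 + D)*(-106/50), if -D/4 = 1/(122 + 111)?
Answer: 741152/5825 ≈ 127.24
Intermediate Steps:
D = -4/233 (D = -4/(122 + 111) = -4/233 ≈ -0.017167)
(-60 + D)*(-106/50) = (-60 - 4/233)*(-106/50) = -(-1482304)/(233*50) = -13984/233*(-53/25) = 741152/5825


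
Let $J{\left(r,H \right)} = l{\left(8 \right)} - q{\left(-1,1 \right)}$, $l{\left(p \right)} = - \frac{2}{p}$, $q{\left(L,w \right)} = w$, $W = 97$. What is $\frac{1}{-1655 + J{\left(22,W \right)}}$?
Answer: $- \frac{4}{6625} \approx -0.00060377$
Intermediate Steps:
$J{\left(r,H \right)} = - \frac{5}{4}$ ($J{\left(r,H \right)} = - \frac{2}{8} - 1 = \left(-2\right) \frac{1}{8} - 1 = - \frac{1}{4} - 1 = - \frac{5}{4}$)
$\frac{1}{-1655 + J{\left(22,W \right)}} = \frac{1}{-1655 - \frac{5}{4}} = \frac{1}{- \frac{6625}{4}} = - \frac{4}{6625}$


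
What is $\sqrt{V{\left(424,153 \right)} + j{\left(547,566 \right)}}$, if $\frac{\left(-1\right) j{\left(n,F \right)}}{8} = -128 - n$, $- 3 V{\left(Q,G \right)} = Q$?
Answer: $\frac{4 \sqrt{2958}}{3} \approx 72.517$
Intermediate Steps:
$V{\left(Q,G \right)} = - \frac{Q}{3}$
$j{\left(n,F \right)} = 1024 + 8 n$ ($j{\left(n,F \right)} = - 8 \left(-128 - n\right) = 1024 + 8 n$)
$\sqrt{V{\left(424,153 \right)} + j{\left(547,566 \right)}} = \sqrt{\left(- \frac{1}{3}\right) 424 + \left(1024 + 8 \cdot 547\right)} = \sqrt{- \frac{424}{3} + \left(1024 + 4376\right)} = \sqrt{- \frac{424}{3} + 5400} = \sqrt{\frac{15776}{3}} = \frac{4 \sqrt{2958}}{3}$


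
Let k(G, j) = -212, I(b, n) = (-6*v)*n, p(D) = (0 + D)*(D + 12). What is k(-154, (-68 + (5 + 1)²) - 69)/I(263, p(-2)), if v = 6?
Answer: -53/180 ≈ -0.29444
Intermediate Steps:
p(D) = D*(12 + D)
I(b, n) = -36*n (I(b, n) = (-6*6)*n = -36*n)
k(-154, (-68 + (5 + 1)²) - 69)/I(263, p(-2)) = -212*1/(72*(12 - 2)) = -212/((-(-72)*10)) = -212/((-36*(-20))) = -212/720 = -212*1/720 = -53/180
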